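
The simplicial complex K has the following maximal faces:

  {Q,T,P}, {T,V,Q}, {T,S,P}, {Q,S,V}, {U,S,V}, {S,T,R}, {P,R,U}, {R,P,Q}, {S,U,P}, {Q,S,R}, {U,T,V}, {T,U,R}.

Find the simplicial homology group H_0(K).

H_0 ≅ Z.

Take the total order P < Q < R < S < T < U < V on the vertex set. Then K (dimension 2) consists of the simplices:

  0-simplices (7): P, Q, R, S, T, U, V
  1-simplices (18): PQ, PR, PS, PT, PU, QR, QS, QT, QV, RS, RT, RU, ST, SU, SV, TU, TV, UV
  2-simplices (12): PQR, PQT, PRU, PST, PSU, QRS, QSV, QTV, RST, RTU, SUV, TUV

Hence C_0 ≅ Z^7, C_1 ≅ Z^18, C_2 ≅ Z^12.

Boundary ∂_1: C_1 → C_0 sends each edge [p,q] (with p < q) to q − p.
The resulting 7×18 matrix has rank 6, and its Smith normal form has invariant factors (1,1,1,1,1,1).

Boundary ∂_2: C_2 → C_1 sends each 2-simplex [p,q,r] to [q,r] − [p,r] + [p,q]. For instance
  ∂TUV = UV − TV + TU,
  ∂PRU = RU − PU + PR.
The 18×12 boundary matrix has rank 12 and Smith normal form diag(1,1,1,1,1,1,1,1,1,1,1,2).

Now H_k = ker ∂_k / im ∂_{k+1}, so:

  H_0: rank C_0 − rank ∂_1 = 7 − 6 = 1, and the invariant factors of ∂_1 are all 1, so H_0 ≅ Z.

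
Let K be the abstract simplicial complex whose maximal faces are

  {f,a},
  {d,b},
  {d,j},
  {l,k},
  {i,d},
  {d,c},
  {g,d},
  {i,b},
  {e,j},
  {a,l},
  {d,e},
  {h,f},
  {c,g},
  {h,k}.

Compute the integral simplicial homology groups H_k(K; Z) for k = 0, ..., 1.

Take the total order a < b < c < d < e < f < g < h < i < j < k < l on the vertex set. Then K (dimension 1) consists of the simplices:

  0-simplices (12): a, b, c, d, e, f, g, h, i, j, k, l
  1-simplices (14): af, al, bd, bi, cd, cg, de, dg, di, dj, ej, fh, hk, kl

so the chain groups are C_0 ≅ Z^12, C_1 ≅ Z^14.

Boundary ∂_1: C_1 → C_0 sends each edge [p,q] (with p < q) to q − p. For instance
  ∂bd = d − b.
The 12×14 boundary matrix has rank 10 and Smith normal form diag(1,1,1,1,1,1,1,1,1,1).

Reading off H_k = ker ∂_k / im ∂_{k+1}:

  H_0: rank C_0 − rank ∂_1 = 12 − 10 = 2, and the invariant factors of ∂_1 are all 1, so H_0 ≅ Z^2.
  H_1: rank ker ∂_1 − rank ∂_2 = (14 − 10) − 0 = 4, and there is no ∂_2, so H_1 ≅ Z^4.

As a check, the Euler characteristic is 12 − 14 = -2, which agrees with 2 − 4 = -2.

H_0 ≅ Z^2,  H_1 ≅ Z^4.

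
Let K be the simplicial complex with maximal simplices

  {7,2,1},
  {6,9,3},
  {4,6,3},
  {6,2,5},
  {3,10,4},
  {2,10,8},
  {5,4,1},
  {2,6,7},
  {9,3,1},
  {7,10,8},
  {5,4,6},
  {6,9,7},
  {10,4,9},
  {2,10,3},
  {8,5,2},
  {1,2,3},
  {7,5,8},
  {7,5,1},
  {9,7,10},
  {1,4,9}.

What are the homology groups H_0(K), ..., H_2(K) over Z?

H_0 ≅ Z,  H_1 ≅ Z × Z/2,  H_2 = 0.

We work with the vertex ordering 1 < 2 < 3 < 4 < 5 < 6 < 7 < 8 < 9 < 10. The simplices of K, each written with vertices in increasing order, are:

  0-simplices (10): [1], [2], [3], [4], [5], [6], [7], [8], [9], [10]
  1-simplices (30): (30 of them)
  2-simplices (20): (20 of them)

giving chain groups C_0 ≅ Z^10, C_1 ≅ Z^30, C_2 ≅ Z^20.

∂_1: C_1 → C_0 is given by ∂[p,q] = [q] − [p].
As a 10×30 matrix over Z this has rank 9, with invariant factors (1,1,1,1,1,1,1,1,1).

∂_2: C_2 → C_1 sends each 2-simplex [p,q,r] to [q,r] − [p,r] + [p,q]. For instance
  ∂[3,4,6] = [4,6] − [3,6] + [3,4],
  ∂[2,5,6] = [5,6] − [2,6] + [2,5].
The 30×20 boundary matrix has rank 20 and Smith normal form diag(1,1,1,1,1,1,1,1,1,1,1,1,1,1,1,1,1,1,1,2).

From H_k ≅ ker(∂_k) / im(∂_{k+1}) we obtain:

  H_0: rank C_0 − rank ∂_1 = 10 − 9 = 1, and the invariant factors of ∂_1 are all 1, so H_0 = Z.
  H_1: rank ker ∂_1 − rank ∂_2 = (30 − 9) − 20 = 1, and ∂_2 has invariant factor 2 > 1, so H_1 = Z × Z/2.
  H_2: rank ker ∂_2 − rank ∂_3 = (20 − 20) − 0 = 0, and there is no ∂_3, so H_2 = 0.

As a check, the Euler characteristic is 10 − 30 + 20 = 0, which agrees with 1 − 1 + 0 = 0.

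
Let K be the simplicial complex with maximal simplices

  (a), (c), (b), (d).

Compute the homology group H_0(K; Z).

H_0 ≅ Z^4.

Fix the vertex order a < b < c < d and write every simplex with vertices in increasing order. Then dim K = 0 and the simplices of K are:

  0-simplices (4): a, b, c, d

giving chain groups C_0 ≅ Z^4.

From H_k ≅ ker(∂_k) / im(∂_{k+1}) we obtain:

  H_0: rank C_0 − rank ∂_1 = 4 − 0 = 4, and there is no ∂_1, so H_0 = Z^4.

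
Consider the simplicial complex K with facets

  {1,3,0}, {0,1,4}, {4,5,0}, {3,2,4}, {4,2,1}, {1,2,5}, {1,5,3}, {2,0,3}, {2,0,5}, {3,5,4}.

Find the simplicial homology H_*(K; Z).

H_0 ≅ Z,  H_1 ≅ Z/2Z,  H_2 = 0.

We work with the vertex ordering 0 < 1 < 2 < 3 < 4 < 5. The simplices of K, each written with vertices in increasing order, are:

  0-simplices (6): [0], [1], [2], [3], [4], [5]
  1-simplices (15): [0,1], [0,2], [0,3], [0,4], [0,5], [1,2], [1,3], [1,4], [1,5], [2,3], [2,4], [2,5], [3,4], [3,5], [4,5]
  2-simplices (10): [0,1,3], [0,1,4], [0,2,3], [0,2,5], [0,4,5], [1,2,4], [1,2,5], [1,3,5], [2,3,4], [3,4,5]

giving chain groups C_0 ≅ Z^6, C_1 ≅ Z^15, C_2 ≅ Z^10.

∂_1: C_1 → C_0 is given by ∂[p,q] = [q] − [p]. For instance
  ∂[1,4] = [4] − [1].
This gives a 6×15 integer matrix of rank 5; reducing to Smith normal form yields diagonal entries (1,1,1,1,1).

The boundary map ∂_2: C_2 → C_1 acts by ∂[p,q,r] = [q,r] − [p,r] + [p,q]. For instance
  ∂[2,3,4] = [3,4] − [2,4] + [2,3],
  ∂[1,3,5] = [3,5] − [1,5] + [1,3].
This gives a 15×10 integer matrix of rank 10; reducing to Smith normal form yields diagonal entries (1,1,1,1,1,1,1,1,1,2).

Now H_k = ker ∂_k / im ∂_{k+1}, so:

  H_0: rank C_0 − rank ∂_1 = 6 − 5 = 1, and the invariant factors of ∂_1 are all 1, so H_0 = Z.
  H_1: rank ker ∂_1 − rank ∂_2 = (15 − 5) − 10 = 0, and ∂_2 has invariant factor 2 > 1, so H_1 = Z/2Z.
  H_2: rank ker ∂_2 − rank ∂_3 = (10 − 10) − 0 = 0, and there is no ∂_3, so H_2 = 0.

As a check, the Euler characteristic is 6 − 15 + 10 = 1, which agrees with 1 − 0 + 0 = 1.
(K is a triangulation of the real projective plane RP^2.)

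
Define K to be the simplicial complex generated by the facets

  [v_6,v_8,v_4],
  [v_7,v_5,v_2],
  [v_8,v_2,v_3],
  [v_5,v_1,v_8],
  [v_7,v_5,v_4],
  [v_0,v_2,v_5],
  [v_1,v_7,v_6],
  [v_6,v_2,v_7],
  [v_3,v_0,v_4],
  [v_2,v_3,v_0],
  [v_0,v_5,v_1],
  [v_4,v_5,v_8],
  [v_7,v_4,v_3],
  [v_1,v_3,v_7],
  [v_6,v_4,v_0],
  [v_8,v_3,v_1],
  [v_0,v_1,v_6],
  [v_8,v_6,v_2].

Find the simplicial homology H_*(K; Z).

Fix the vertex order v_0 < v_1 < v_2 < v_3 < v_4 < v_5 < v_6 < v_7 < v_8 and write every simplex with vertices in increasing order. Then dim K = 2 and the simplices of K are:

  0-simplices (9): [v_0], [v_1], [v_2], [v_3], [v_4], [v_5], [v_6], [v_7], [v_8]
  1-simplices (27): (27 of them)
  2-simplices (18): (18 of them)

Hence C_0 ≅ Z^9, C_1 ≅ Z^27, C_2 ≅ Z^18.

∂_1: C_1 → C_0 sends each edge [p,q] (with p < q) to q − p. For instance
  ∂[v_2,v_5] = [v_5] − [v_2].
As a 9×27 matrix over Z this has rank 8, with invariant factors (1,1,1,1,1,1,1,1).

The boundary map ∂_2: C_2 → C_1 acts by ∂[p,q,r] = [q,r] − [p,r] + [p,q]. For instance
  ∂[v_2,v_6,v_7] = [v_6,v_7] − [v_2,v_7] + [v_2,v_6],
  ∂[v_1,v_3,v_8] = [v_3,v_8] − [v_1,v_8] + [v_1,v_3].
The 27×18 boundary matrix has rank 17 and Smith normal form diag(1,1,1,1,1,1,1,1,1,1,1,1,1,1,1,1,1).

Now H_k = ker ∂_k / im ∂_{k+1}, so:

  H_0: rank C_0 − rank ∂_1 = 9 − 8 = 1, and the invariant factors of ∂_1 are all 1, so H_0 = Z.
  H_1: rank ker ∂_1 − rank ∂_2 = (27 − 8) − 17 = 2, and the invariant factors of ∂_2 are all 1, so H_1 = Z^2.
  H_2: rank ker ∂_2 − rank ∂_3 = (18 − 17) − 0 = 1, and there is no ∂_3, so H_2 = Z.

H_0 = Z,  H_1 = Z^2,  H_2 = Z.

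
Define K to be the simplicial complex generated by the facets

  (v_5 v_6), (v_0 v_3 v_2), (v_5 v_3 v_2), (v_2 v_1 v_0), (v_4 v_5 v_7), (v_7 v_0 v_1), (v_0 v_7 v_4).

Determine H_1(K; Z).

We work with the vertex ordering v_0 < v_1 < v_2 < v_3 < v_4 < v_5 < v_6 < v_7. The simplices of K, each written with vertices in increasing order, are:

  0-simplices (8): [v_0], [v_1], [v_2], [v_3], [v_4], [v_5], [v_6], [v_7]
  1-simplices (14): [v_0,v_1], [v_0,v_2], [v_0,v_3], [v_0,v_4], [v_0,v_7], [v_1,v_2], [v_1,v_7], [v_2,v_3], [v_2,v_5], [v_3,v_5], [v_4,v_5], [v_4,v_7], [v_5,v_6], [v_5,v_7]
  2-simplices (6): [v_0,v_1,v_2], [v_0,v_1,v_7], [v_0,v_2,v_3], [v_0,v_4,v_7], [v_2,v_3,v_5], [v_4,v_5,v_7]

Hence C_0 ≅ Z^8, C_1 ≅ Z^14, C_2 ≅ Z^6.

∂_1: C_1 → C_0 is given by ∂[p,q] = [q] − [p]. For instance
  ∂[v_2,v_3] = [v_3] − [v_2].
The 8×14 boundary matrix has rank 7 and Smith normal form diag(1,1,1,1,1,1,1).

The boundary map ∂_2: C_2 → C_1 maps a triangle to the signed sum of its edges. For instance
  ∂[v_0,v_4,v_7] = [v_4,v_7] − [v_0,v_7] + [v_0,v_4],
  ∂[v_0,v_1,v_2] = [v_1,v_2] − [v_0,v_2] + [v_0,v_1].
As a 14×6 matrix over Z this has rank 6, with invariant factors (1,1,1,1,1,1).

Now H_k = ker ∂_k / im ∂_{k+1}, so:

  H_1: rank ker ∂_1 − rank ∂_2 = (14 − 7) − 6 = 1, and the invariant factors of ∂_2 are all 1, so H_1 = Z.

H_1 = Z.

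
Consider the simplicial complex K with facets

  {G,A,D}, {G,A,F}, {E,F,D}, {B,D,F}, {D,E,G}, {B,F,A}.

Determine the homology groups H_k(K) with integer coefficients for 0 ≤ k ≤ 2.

H_0 = Z,  H_1 = Z,  H_2 = 0.

We work with the vertex ordering A < B < D < E < F < G. The simplices of K, each written with vertices in increasing order, are:

  0-simplices (6): A, B, D, E, F, G
  1-simplices (12): AB, AD, AF, AG, BD, BF, DE, DF, DG, EF, EG, FG
  2-simplices (6): ABF, ADG, AFG, BDF, DEF, DEG

giving chain groups C_0 ≅ Z^6, C_1 ≅ Z^12, C_2 ≅ Z^6.

∂_1: C_1 → C_0 maps an edge to its endpoints' difference, ∂[p,q] = q − p.
As a 6×12 matrix over Z this has rank 5, with invariant factors (1,1,1,1,1).

Boundary ∂_2: C_2 → C_1 acts by ∂[p,q,r] = [q,r] − [p,r] + [p,q]. For instance
  ∂BDF = DF − BF + BD,
  ∂AFG = FG − AG + AF.
As a 12×6 matrix over Z this has rank 6, with invariant factors (1,1,1,1,1,1).

Computing H_k = (kernel of ∂_k) / (image of ∂_{k+1}):

  H_0: rank C_0 − rank ∂_1 = 6 − 5 = 1, and the invariant factors of ∂_1 are all 1, so H_0 ≅ Z.
  H_1: rank ker ∂_1 − rank ∂_2 = (12 − 5) − 6 = 1, and the invariant factors of ∂_2 are all 1, so H_1 ≅ Z.
  H_2: rank ker ∂_2 − rank ∂_3 = (6 − 6) − 0 = 0, and there is no ∂_3, so H_2 ≅ 0.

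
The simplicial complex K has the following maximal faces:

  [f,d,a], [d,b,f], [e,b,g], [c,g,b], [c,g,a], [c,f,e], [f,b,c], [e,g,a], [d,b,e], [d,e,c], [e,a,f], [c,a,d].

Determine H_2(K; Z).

H_2 ≅ 0.

Fix the vertex order a < b < c < d < e < f < g and write every simplex with vertices in increasing order. Then dim K = 2 and the simplices of K are:

  0-simplices (7): a, b, c, d, e, f, g
  1-simplices (18): ac, ad, ae, af, ag, bc, bd, be, bf, bg, cd, ce, cf, cg, de, df, ef, eg
  2-simplices (12): acd, acg, adf, aef, aeg, bcf, bcg, bde, bdf, beg, cde, cef

giving chain groups C_0 ≅ Z^7, C_1 ≅ Z^18, C_2 ≅ Z^12.

The boundary map ∂_1: C_1 → C_0 sends each edge [p,q] (with p < q) to q − p.
This gives a 7×18 integer matrix of rank 6; reducing to Smith normal form yields diagonal entries (1,1,1,1,1,1).

∂_2: C_2 → C_1 maps a triangle to the signed sum of its edges. For instance
  ∂adf = df − af + ad,
  ∂acg = cg − ag + ac.
The resulting 18×12 matrix has rank 12, and its Smith normal form has invariant factors (1,1,1,1,1,1,1,1,1,1,1,2).

Reading off H_k = ker ∂_k / im ∂_{k+1}:

  H_2: rank ker ∂_2 − rank ∂_3 = (12 − 12) − 0 = 0, and there is no ∂_3, so H_2 ≅ 0.

(K is a triangulation of the real projective plane RP^2.)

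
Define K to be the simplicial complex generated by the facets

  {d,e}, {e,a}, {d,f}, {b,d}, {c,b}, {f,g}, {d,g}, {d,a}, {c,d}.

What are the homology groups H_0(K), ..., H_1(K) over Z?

H_0 ≅ Z,  H_1 ≅ Z^3.

Fix the vertex order a < b < c < d < e < f < g and write every simplex with vertices in increasing order. Then dim K = 1 and the simplices of K are:

  0-simplices (7): a, b, c, d, e, f, g
  1-simplices (9): ad, ae, bc, bd, cd, de, df, dg, fg

Hence C_0 ≅ Z^7, C_1 ≅ Z^9.

∂_1: C_1 → C_0 is given by ∂[p,q] = [q] − [p]. For instance
  ∂ad = d − a.
This gives a 7×9 integer matrix of rank 6; reducing to Smith normal form yields diagonal entries (1,1,1,1,1,1).

Reading off H_k = ker ∂_k / im ∂_{k+1}:

  H_0: rank C_0 − rank ∂_1 = 7 − 6 = 1, and the invariant factors of ∂_1 are all 1, so H_0 = Z.
  H_1: rank ker ∂_1 − rank ∂_2 = (9 − 6) − 0 = 3, and there is no ∂_2, so H_1 = Z^3.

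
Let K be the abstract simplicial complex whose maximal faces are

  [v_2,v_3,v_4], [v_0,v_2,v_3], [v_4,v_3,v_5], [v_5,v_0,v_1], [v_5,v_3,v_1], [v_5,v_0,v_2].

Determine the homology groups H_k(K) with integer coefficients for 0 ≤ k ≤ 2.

Fix the vertex order v_0 < v_1 < v_2 < v_3 < v_4 < v_5 and write every simplex with vertices in increasing order. Then dim K = 2 and the simplices of K are:

  0-simplices (6): [v_0], [v_1], [v_2], [v_3], [v_4], [v_5]
  1-simplices (12): [v_0,v_1], [v_0,v_2], [v_0,v_3], [v_0,v_5], [v_1,v_3], [v_1,v_5], [v_2,v_3], [v_2,v_4], [v_2,v_5], [v_3,v_4], [v_3,v_5], [v_4,v_5]
  2-simplices (6): [v_0,v_1,v_5], [v_0,v_2,v_3], [v_0,v_2,v_5], [v_1,v_3,v_5], [v_2,v_3,v_4], [v_3,v_4,v_5]

giving chain groups C_0 ≅ Z^6, C_1 ≅ Z^12, C_2 ≅ Z^6.

∂_1: C_1 → C_0 is given by ∂[p,q] = [q] − [p].
This gives a 6×12 integer matrix of rank 5; reducing to Smith normal form yields diagonal entries (1,1,1,1,1).

∂_2: C_2 → C_1 maps a triangle to the signed sum of its edges. For instance
  ∂[v_0,v_2,v_5] = [v_2,v_5] − [v_0,v_5] + [v_0,v_2],
  ∂[v_0,v_2,v_3] = [v_2,v_3] − [v_0,v_3] + [v_0,v_2].
This gives a 12×6 integer matrix of rank 6; reducing to Smith normal form yields diagonal entries (1,1,1,1,1,1).

Reading off H_k = ker ∂_k / im ∂_{k+1}:

  H_0: rank C_0 − rank ∂_1 = 6 − 5 = 1, and the invariant factors of ∂_1 are all 1, so H_0 ≅ Z.
  H_1: rank ker ∂_1 − rank ∂_2 = (12 − 5) − 6 = 1, and the invariant factors of ∂_2 are all 1, so H_1 ≅ Z.
  H_2: rank ker ∂_2 − rank ∂_3 = (6 − 6) − 0 = 0, and there is no ∂_3, so H_2 ≅ 0.

(K is a triangulation of the cylinder S^1 x I.)

H_0 = Z,  H_1 = Z,  H_2 = 0.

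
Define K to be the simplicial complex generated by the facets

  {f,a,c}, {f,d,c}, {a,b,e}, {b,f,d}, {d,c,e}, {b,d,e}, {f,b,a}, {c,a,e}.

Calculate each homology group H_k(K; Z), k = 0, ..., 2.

H_0 ≅ Z,  H_1 = 0,  H_2 ≅ Z.

Fix the vertex order a < b < c < d < e < f and write every simplex with vertices in increasing order. Then dim K = 2 and the simplices of K are:

  0-simplices (6): a, b, c, d, e, f
  1-simplices (12): ab, ac, ae, af, bd, be, bf, cd, ce, cf, de, df
  2-simplices (8): abe, abf, ace, acf, bde, bdf, cde, cdf

so the chain groups are C_0 ≅ Z^6, C_1 ≅ Z^12, C_2 ≅ Z^8.

∂_1: C_1 → C_0 sends each edge [p,q] (with p < q) to q − p.
As a 6×12 matrix over Z this has rank 5, with invariant factors (1,1,1,1,1).

∂_2: C_2 → C_1 acts by ∂[p,q,r] = [q,r] − [p,r] + [p,q]. For instance
  ∂bdf = df − bf + bd,
  ∂cdf = df − cf + cd.
The 12×8 boundary matrix has rank 7 and Smith normal form diag(1,1,1,1,1,1,1).

Reading off H_k = ker ∂_k / im ∂_{k+1}:

  H_0: rank C_0 − rank ∂_1 = 6 − 5 = 1, and the invariant factors of ∂_1 are all 1, so H_0 = Z.
  H_1: rank ker ∂_1 − rank ∂_2 = (12 − 5) − 7 = 0, and the invariant factors of ∂_2 are all 1, so H_1 = 0.
  H_2: rank ker ∂_2 − rank ∂_3 = (8 − 7) − 0 = 1, and there is no ∂_3, so H_2 = Z.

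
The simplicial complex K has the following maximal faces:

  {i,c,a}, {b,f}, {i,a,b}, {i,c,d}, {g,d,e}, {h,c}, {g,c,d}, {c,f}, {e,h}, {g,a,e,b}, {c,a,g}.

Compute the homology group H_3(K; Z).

Take the total order a < b < c < d < e < f < g < h < i on the vertex set. Then K (dimension 3) consists of the simplices:

  0-simplices (9): a, b, c, d, e, f, g, h, i
  1-simplices (19): ab, ac, ae, ag, ai, be, bf, bg, bi, cd, cf, cg, ch, ci, de, dg, di, eg, eh
  2-simplices (10): abe, abg, abi, acg, aci, aeg, beg, cdg, cdi, deg
  3-simplices (1): abeg

so the chain groups are C_0 ≅ Z^9, C_1 ≅ Z^19, C_2 ≅ Z^10, C_3 ≅ Z^1.

Boundary ∂_1: C_1 → C_0 is given by ∂[p,q] = [q] − [p]. For instance
  ∂eg = g − e.
The resulting 9×19 matrix has rank 8, and its Smith normal form has invariant factors (1,1,1,1,1,1,1,1).

The boundary map ∂_2: C_2 → C_1 sends each 2-simplex [p,q,r] to [q,r] − [p,r] + [p,q]. For instance
  ∂abi = bi − ai + ab,
  ∂acg = cg − ag + ac.
This gives a 19×10 integer matrix of rank 9; reducing to Smith normal form yields diagonal entries (1,1,1,1,1,1,1,1,1).

Boundary ∂_3: C_3 → C_2 sends each 3-simplex σ to the alternating sum Σ_i (−1)^i (σ with its i-th vertex removed). For instance
  ∂abeg = beg − aeg + abg − abe.
The 10×1 boundary matrix has rank 1 and Smith normal form diag(1).

Reading off H_k = ker ∂_k / im ∂_{k+1}:

  H_3: rank ker ∂_3 − rank ∂_4 = (1 − 1) − 0 = 0, and there is no ∂_4, so H_3 ≅ 0.

H_3 ≅ 0.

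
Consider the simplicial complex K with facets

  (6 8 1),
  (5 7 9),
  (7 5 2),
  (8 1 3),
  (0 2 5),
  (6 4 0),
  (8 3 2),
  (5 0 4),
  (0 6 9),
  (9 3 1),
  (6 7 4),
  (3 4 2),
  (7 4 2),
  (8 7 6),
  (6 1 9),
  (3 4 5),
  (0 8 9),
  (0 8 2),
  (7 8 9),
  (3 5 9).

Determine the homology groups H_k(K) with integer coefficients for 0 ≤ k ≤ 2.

H_0 = Z,  H_1 = Z × Z/2,  H_2 = 0.

Order the vertices as 0 < 1 < 2 < 3 < 4 < 5 < 6 < 7 < 8 < 9. Listing each simplex with vertices in this order, K has dimension 2 with simplices:

  0-simplices (10): [0], [1], [2], [3], [4], [5], [6], [7], [8], [9]
  1-simplices (30): (30 of them)
  2-simplices (20): (20 of them)

so the chain groups are C_0 ≅ Z^10, C_1 ≅ Z^30, C_2 ≅ Z^20.

∂_1: C_1 → C_0 sends each edge [p,q] (with p < q) to q − p.
The resulting 10×30 matrix has rank 9, and its Smith normal form has invariant factors (1,1,1,1,1,1,1,1,1).

The boundary map ∂_2: C_2 → C_1 maps a triangle to the signed sum of its edges. For instance
  ∂[1,6,9] = [6,9] − [1,9] + [1,6],
  ∂[0,6,9] = [6,9] − [0,9] + [0,6].
This gives a 30×20 integer matrix of rank 20; reducing to Smith normal form yields diagonal entries (1,1,1,1,1,1,1,1,1,1,1,1,1,1,1,1,1,1,1,2).

Now H_k = ker ∂_k / im ∂_{k+1}, so:

  H_0: rank C_0 − rank ∂_1 = 10 − 9 = 1, and the invariant factors of ∂_1 are all 1, so H_0 ≅ Z.
  H_1: rank ker ∂_1 − rank ∂_2 = (30 − 9) − 20 = 1, and ∂_2 has invariant factor 2 > 1, so H_1 ≅ Z × Z/2.
  H_2: rank ker ∂_2 − rank ∂_3 = (20 − 20) − 0 = 0, and there is no ∂_3, so H_2 ≅ 0.

As a check, the Euler characteristic is 10 − 30 + 20 = 0, which agrees with 1 − 1 + 0 = 0.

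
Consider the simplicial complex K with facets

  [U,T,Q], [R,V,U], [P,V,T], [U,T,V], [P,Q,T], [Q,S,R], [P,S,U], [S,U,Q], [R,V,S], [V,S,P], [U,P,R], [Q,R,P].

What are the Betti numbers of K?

b_0 = 1, b_1 = 0, b_2 = 0.

Fix the vertex order P < Q < R < S < T < U < V and write every simplex with vertices in increasing order. Then dim K = 2 and the simplices of K are:

  0-simplices (7): P, Q, R, S, T, U, V
  1-simplices (18): PQ, PR, PS, PT, PU, PV, QR, QS, QT, QU, RS, RU, RV, SU, SV, TU, TV, UV
  2-simplices (12): PQR, PQT, PRU, PSU, PSV, PTV, QRS, QSU, QTU, RSV, RUV, TUV

giving chain groups C_0 ≅ Z^7, C_1 ≅ Z^18, C_2 ≅ Z^12.

∂_1: C_1 → C_0 maps an edge to its endpoints' difference, ∂[p,q] = q − p.
The resulting 7×18 matrix has rank 6, and its Smith normal form has invariant factors (1,1,1,1,1,1).

Boundary ∂_2: C_2 → C_1 acts by ∂[p,q,r] = [q,r] − [p,r] + [p,q]. For instance
  ∂PQR = QR − PR + PQ,
  ∂PRU = RU − PU + PR.
As a 18×12 matrix over Z this has rank 12, with invariant factors (1,1,1,1,1,1,1,1,1,1,1,2).

Reading off H_k = ker ∂_k / im ∂_{k+1}:

  H_0: rank C_0 − rank ∂_1 = 7 − 6 = 1, and the invariant factors of ∂_1 are all 1, so H_0 ≅ Z.
  H_1: rank ker ∂_1 − rank ∂_2 = (18 − 6) − 12 = 0, and ∂_2 has invariant factor 2 > 1, so H_1 ≅ Z/2.
  H_2: rank ker ∂_2 − rank ∂_3 = (12 − 12) − 0 = 0, and there is no ∂_3, so H_2 ≅ 0.

(K is a triangulation of the real projective plane RP^2.)

Hence the Betti numbers are b_0 = 1, b_1 = 0, b_2 = 0.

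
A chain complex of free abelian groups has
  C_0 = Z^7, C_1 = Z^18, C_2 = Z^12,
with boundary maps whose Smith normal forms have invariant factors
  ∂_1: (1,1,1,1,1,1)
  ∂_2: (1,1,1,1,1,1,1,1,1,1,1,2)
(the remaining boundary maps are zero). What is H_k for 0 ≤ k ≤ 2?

H_0 = Z,  H_1 = Z/2Z,  H_2 = 0.

H_0: b_0 = 7 − 0 − 6 = 1; torsion from ∂_1 factors > 1: none. So H_0 = Z.
H_1: b_1 = 18 − 6 − 12 = 0; torsion from ∂_2 factors > 1: [2]. So H_1 = Z/2Z.
H_2: b_2 = 12 − 12 − 0 = 0; torsion from ∂_3 factors > 1: none. So H_2 = 0.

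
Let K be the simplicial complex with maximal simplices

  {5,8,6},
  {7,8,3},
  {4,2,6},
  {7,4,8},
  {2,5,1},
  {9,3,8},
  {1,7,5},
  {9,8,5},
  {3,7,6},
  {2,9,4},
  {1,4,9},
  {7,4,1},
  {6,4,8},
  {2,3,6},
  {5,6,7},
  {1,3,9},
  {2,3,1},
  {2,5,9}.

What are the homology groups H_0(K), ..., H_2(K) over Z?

H_0 ≅ Z,  H_1 ≅ Z ⊕ Z/2Z,  H_2 = 0.

We work with the vertex ordering 1 < 2 < 3 < 4 < 5 < 6 < 7 < 8 < 9. The simplices of K, each written with vertices in increasing order, are:

  0-simplices (9): [1], [2], [3], [4], [5], [6], [7], [8], [9]
  1-simplices (27): (27 of them)
  2-simplices (18): [1,2,3], [1,2,5], [1,3,9], [1,4,7], [1,4,9], [1,5,7], [2,3,6], [2,4,6], [2,4,9], [2,5,9], [3,6,7], [3,7,8], [3,8,9], [4,6,8], [4,7,8], [5,6,7], [5,6,8], [5,8,9]

giving chain groups C_0 ≅ Z^9, C_1 ≅ Z^27, C_2 ≅ Z^18.

Boundary ∂_1: C_1 → C_0 sends each edge [p,q] (with p < q) to q − p. For instance
  ∂[3,7] = [7] − [3].
The resulting 9×27 matrix has rank 8, and its Smith normal form has invariant factors (1,1,1,1,1,1,1,1).

The boundary map ∂_2: C_2 → C_1 sends each 2-simplex [p,q,r] to [q,r] − [p,r] + [p,q]. For instance
  ∂[1,5,7] = [5,7] − [1,7] + [1,5],
  ∂[1,2,5] = [2,5] − [1,5] + [1,2].
This gives a 27×18 integer matrix of rank 18; reducing to Smith normal form yields diagonal entries (1,1,1,1,1,1,1,1,1,1,1,1,1,1,1,1,1,2).

Reading off H_k = ker ∂_k / im ∂_{k+1}:

  H_0: rank C_0 − rank ∂_1 = 9 − 8 = 1, and the invariant factors of ∂_1 are all 1, so H_0 ≅ Z.
  H_1: rank ker ∂_1 − rank ∂_2 = (27 − 8) − 18 = 1, and ∂_2 has invariant factor 2 > 1, so H_1 ≅ Z ⊕ Z/2Z.
  H_2: rank ker ∂_2 − rank ∂_3 = (18 − 18) − 0 = 0, and there is no ∂_3, so H_2 ≅ 0.

As a check, the Euler characteristic is 9 − 27 + 18 = 0, which agrees with 1 − 1 + 0 = 0.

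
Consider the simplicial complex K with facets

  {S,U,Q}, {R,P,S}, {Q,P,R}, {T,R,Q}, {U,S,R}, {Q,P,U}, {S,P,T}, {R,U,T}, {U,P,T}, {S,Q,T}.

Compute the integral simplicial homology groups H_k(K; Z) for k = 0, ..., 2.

H_0 ≅ Z,  H_1 ≅ Z/2,  H_2 = 0.

We work with the vertex ordering P < Q < R < S < T < U. The simplices of K, each written with vertices in increasing order, are:

  0-simplices (6): P, Q, R, S, T, U
  1-simplices (15): PQ, PR, PS, PT, PU, QR, QS, QT, QU, RS, RT, RU, ST, SU, TU
  2-simplices (10): PQR, PQU, PRS, PST, PTU, QRT, QST, QSU, RSU, RTU

giving chain groups C_0 ≅ Z^6, C_1 ≅ Z^15, C_2 ≅ Z^10.

∂_1: C_1 → C_0 is given by ∂[p,q] = [q] − [p]. For instance
  ∂QT = T − Q.
The resulting 6×15 matrix has rank 5, and its Smith normal form has invariant factors (1,1,1,1,1).

The boundary map ∂_2: C_2 → C_1 sends each 2-simplex [p,q,r] to [q,r] − [p,r] + [p,q]. For instance
  ∂QRT = RT − QT + QR,
  ∂QSU = SU − QU + QS.
The 15×10 boundary matrix has rank 10 and Smith normal form diag(1,1,1,1,1,1,1,1,1,2).

Now H_k = ker ∂_k / im ∂_{k+1}, so:

  H_0: rank C_0 − rank ∂_1 = 6 − 5 = 1, and the invariant factors of ∂_1 are all 1, so H_0 ≅ Z.
  H_1: rank ker ∂_1 − rank ∂_2 = (15 − 5) − 10 = 0, and ∂_2 has invariant factor 2 > 1, so H_1 ≅ Z/2.
  H_2: rank ker ∂_2 − rank ∂_3 = (10 − 10) − 0 = 0, and there is no ∂_3, so H_2 ≅ 0.

(K is a triangulation of the real projective plane RP^2.)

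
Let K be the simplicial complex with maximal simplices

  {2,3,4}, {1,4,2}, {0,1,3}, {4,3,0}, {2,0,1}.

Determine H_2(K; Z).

H_2 = 0.

Take the total order 0 < 1 < 2 < 3 < 4 on the vertex set. Then K (dimension 2) consists of the simplices:

  0-simplices (5): [0], [1], [2], [3], [4]
  1-simplices (10): [0,1], [0,2], [0,3], [0,4], [1,2], [1,3], [1,4], [2,3], [2,4], [3,4]
  2-simplices (5): [0,1,2], [0,1,3], [0,3,4], [1,2,4], [2,3,4]

Hence C_0 ≅ Z^5, C_1 ≅ Z^10, C_2 ≅ Z^5.

The boundary map ∂_1: C_1 → C_0 sends each edge [p,q] (with p < q) to q − p. For instance
  ∂[2,4] = [4] − [2].
This gives a 5×10 integer matrix of rank 4; reducing to Smith normal form yields diagonal entries (1,1,1,1).

The boundary map ∂_2: C_2 → C_1 acts by ∂[p,q,r] = [q,r] − [p,r] + [p,q]. For instance
  ∂[0,1,3] = [1,3] − [0,3] + [0,1],
  ∂[0,3,4] = [3,4] − [0,4] + [0,3].
The resulting 10×5 matrix has rank 5, and its Smith normal form has invariant factors (1,1,1,1,1).

Reading off H_k = ker ∂_k / im ∂_{k+1}:

  H_2: rank ker ∂_2 − rank ∂_3 = (5 − 5) − 0 = 0, and there is no ∂_3, so H_2 = 0.

(K is a triangulation of the Möbius band.)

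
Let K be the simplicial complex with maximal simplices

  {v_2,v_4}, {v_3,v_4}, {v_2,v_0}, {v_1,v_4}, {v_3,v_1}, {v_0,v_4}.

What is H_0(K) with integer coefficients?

Fix the vertex order v_0 < v_1 < v_2 < v_3 < v_4 and write every simplex with vertices in increasing order. Then dim K = 1 and the simplices of K are:

  0-simplices (5): [v_0], [v_1], [v_2], [v_3], [v_4]
  1-simplices (6): [v_0,v_2], [v_0,v_4], [v_1,v_3], [v_1,v_4], [v_2,v_4], [v_3,v_4]

giving chain groups C_0 ≅ Z^5, C_1 ≅ Z^6.

The boundary map ∂_1: C_1 → C_0 sends each edge [p,q] (with p < q) to q − p.
The 5×6 boundary matrix has rank 4 and Smith normal form diag(1,1,1,1).

Now H_k = ker ∂_k / im ∂_{k+1}, so:

  H_0: rank C_0 − rank ∂_1 = 5 − 4 = 1, and the invariant factors of ∂_1 are all 1, so H_0 ≅ Z.

H_0 = Z.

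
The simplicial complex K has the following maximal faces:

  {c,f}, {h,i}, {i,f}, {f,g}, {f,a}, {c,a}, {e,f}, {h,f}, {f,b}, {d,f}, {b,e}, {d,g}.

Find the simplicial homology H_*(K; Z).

We work with the vertex ordering a < b < c < d < e < f < g < h < i. The simplices of K, each written with vertices in increasing order, are:

  0-simplices (9): a, b, c, d, e, f, g, h, i
  1-simplices (12): ac, af, be, bf, cf, df, dg, ef, fg, fh, fi, hi

giving chain groups C_0 ≅ Z^9, C_1 ≅ Z^12.

Boundary ∂_1: C_1 → C_0 sends each edge [p,q] (with p < q) to q − p.
The resulting 9×12 matrix has rank 8, and its Smith normal form has invariant factors (1,1,1,1,1,1,1,1).

From H_k ≅ ker(∂_k) / im(∂_{k+1}) we obtain:

  H_0: rank C_0 − rank ∂_1 = 9 − 8 = 1, and the invariant factors of ∂_1 are all 1, so H_0 = Z.
  H_1: rank ker ∂_1 − rank ∂_2 = (12 − 8) − 0 = 4, and there is no ∂_2, so H_1 = Z^4.

H_0 ≅ Z,  H_1 ≅ Z^4.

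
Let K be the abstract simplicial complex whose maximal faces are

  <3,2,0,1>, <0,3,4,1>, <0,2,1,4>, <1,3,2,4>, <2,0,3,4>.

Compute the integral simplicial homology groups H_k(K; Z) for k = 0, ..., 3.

Fix the vertex order 0 < 1 < 2 < 3 < 4 and write every simplex with vertices in increasing order. Then dim K = 3 and the simplices of K are:

  0-simplices (5): [0], [1], [2], [3], [4]
  1-simplices (10): [0,1], [0,2], [0,3], [0,4], [1,2], [1,3], [1,4], [2,3], [2,4], [3,4]
  2-simplices (10): [0,1,2], [0,1,3], [0,1,4], [0,2,3], [0,2,4], [0,3,4], [1,2,3], [1,2,4], [1,3,4], [2,3,4]
  3-simplices (5): [0,1,2,3], [0,1,2,4], [0,1,3,4], [0,2,3,4], [1,2,3,4]

so the chain groups are C_0 ≅ Z^5, C_1 ≅ Z^10, C_2 ≅ Z^10, C_3 ≅ Z^5.

∂_1: C_1 → C_0 is given by ∂[p,q] = [q] − [p].
This gives a 5×10 integer matrix of rank 4; reducing to Smith normal form yields diagonal entries (1,1,1,1).

Boundary ∂_2: C_2 → C_1 maps a triangle to the signed sum of its edges. For instance
  ∂[0,1,2] = [1,2] − [0,2] + [0,1],
  ∂[1,3,4] = [3,4] − [1,4] + [1,3].
This gives a 10×10 integer matrix of rank 6; reducing to Smith normal form yields diagonal entries (1,1,1,1,1,1).

∂_3: C_3 → C_2 sends each 3-simplex σ to the alternating sum Σ_i (−1)^i (σ with its i-th vertex removed). For instance
  ∂[0,1,3,4] = [1,3,4] − [0,3,4] + [0,1,4] − [0,1,3],
  ∂[1,2,3,4] = [2,3,4] − [1,3,4] + [1,2,4] − [1,2,3].
As a 10×5 matrix over Z this has rank 4, with invariant factors (1,1,1,1).

Computing H_k = (kernel of ∂_k) / (image of ∂_{k+1}):

  H_0: rank C_0 − rank ∂_1 = 5 − 4 = 1, and the invariant factors of ∂_1 are all 1, so H_0 = Z.
  H_1: rank ker ∂_1 − rank ∂_2 = (10 − 4) − 6 = 0, and the invariant factors of ∂_2 are all 1, so H_1 = 0.
  H_2: rank ker ∂_2 − rank ∂_3 = (10 − 6) − 4 = 0, and the invariant factors of ∂_3 are all 1, so H_2 = 0.
  H_3: rank ker ∂_3 − rank ∂_4 = (5 − 4) − 0 = 1, and there is no ∂_4, so H_3 = Z.

As a check, the Euler characteristic is 5 − 10 + 10 − 5 = 0, which agrees with 1 − 0 + 0 − 1 = 0.
(K is a triangulation of the 3-sphere S^3.)

H_0 ≅ Z,  H_1 = 0,  H_2 = 0,  H_3 ≅ Z.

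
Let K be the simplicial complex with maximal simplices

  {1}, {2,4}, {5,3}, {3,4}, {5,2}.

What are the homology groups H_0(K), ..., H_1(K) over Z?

Take the total order 1 < 2 < 3 < 4 < 5 on the vertex set. Then K (dimension 1) consists of the simplices:

  0-simplices (5): [1], [2], [3], [4], [5]
  1-simplices (4): [2,4], [2,5], [3,4], [3,5]

giving chain groups C_0 ≅ Z^5, C_1 ≅ Z^4.

Boundary ∂_1: C_1 → C_0 sends each edge [p,q] (with p < q) to q − p.
The resulting 5×4 matrix has rank 3, and its Smith normal form has invariant factors (1,1,1).

From H_k ≅ ker(∂_k) / im(∂_{k+1}) we obtain:

  H_0: rank C_0 − rank ∂_1 = 5 − 3 = 2, and the invariant factors of ∂_1 are all 1, so H_0 ≅ Z^2.
  H_1: rank ker ∂_1 − rank ∂_2 = (4 − 3) − 0 = 1, and there is no ∂_2, so H_1 ≅ Z.

As a check, the Euler characteristic is 5 − 4 = 1, which agrees with 2 − 1 = 1.

H_0 ≅ Z^2,  H_1 ≅ Z.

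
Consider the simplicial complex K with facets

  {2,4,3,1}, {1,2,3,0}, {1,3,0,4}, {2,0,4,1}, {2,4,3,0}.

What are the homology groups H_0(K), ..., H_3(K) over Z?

H_0 ≅ Z,  H_1 = 0,  H_2 = 0,  H_3 ≅ Z.

We work with the vertex ordering 0 < 1 < 2 < 3 < 4. The simplices of K, each written with vertices in increasing order, are:

  0-simplices (5): [0], [1], [2], [3], [4]
  1-simplices (10): [0,1], [0,2], [0,3], [0,4], [1,2], [1,3], [1,4], [2,3], [2,4], [3,4]
  2-simplices (10): [0,1,2], [0,1,3], [0,1,4], [0,2,3], [0,2,4], [0,3,4], [1,2,3], [1,2,4], [1,3,4], [2,3,4]
  3-simplices (5): [0,1,2,3], [0,1,2,4], [0,1,3,4], [0,2,3,4], [1,2,3,4]

so the chain groups are C_0 ≅ Z^5, C_1 ≅ Z^10, C_2 ≅ Z^10, C_3 ≅ Z^5.

The boundary map ∂_1: C_1 → C_0 sends each edge [p,q] (with p < q) to q − p.
The resulting 5×10 matrix has rank 4, and its Smith normal form has invariant factors (1,1,1,1).

∂_2: C_2 → C_1 acts by ∂[p,q,r] = [q,r] − [p,r] + [p,q]. For instance
  ∂[1,3,4] = [3,4] − [1,4] + [1,3],
  ∂[0,2,3] = [2,3] − [0,3] + [0,2].
The resulting 10×10 matrix has rank 6, and its Smith normal form has invariant factors (1,1,1,1,1,1).

Boundary ∂_3: C_3 → C_2 sends each 3-simplex σ to the alternating sum Σ_i (−1)^i (σ with its i-th vertex removed). For instance
  ∂[0,2,3,4] = [2,3,4] − [0,3,4] + [0,2,4] − [0,2,3],
  ∂[1,2,3,4] = [2,3,4] − [1,3,4] + [1,2,4] − [1,2,3].
As a 10×5 matrix over Z this has rank 4, with invariant factors (1,1,1,1).

Computing H_k = (kernel of ∂_k) / (image of ∂_{k+1}):

  H_0: rank C_0 − rank ∂_1 = 5 − 4 = 1, and the invariant factors of ∂_1 are all 1, so H_0 ≅ Z.
  H_1: rank ker ∂_1 − rank ∂_2 = (10 − 4) − 6 = 0, and the invariant factors of ∂_2 are all 1, so H_1 ≅ 0.
  H_2: rank ker ∂_2 − rank ∂_3 = (10 − 6) − 4 = 0, and the invariant factors of ∂_3 are all 1, so H_2 ≅ 0.
  H_3: rank ker ∂_3 − rank ∂_4 = (5 − 4) − 0 = 1, and there is no ∂_4, so H_3 ≅ Z.

As a check, the Euler characteristic is 5 − 10 + 10 − 5 = 0, which agrees with 1 − 0 + 0 − 1 = 0.
(K is a triangulation of the 3-sphere S^3.)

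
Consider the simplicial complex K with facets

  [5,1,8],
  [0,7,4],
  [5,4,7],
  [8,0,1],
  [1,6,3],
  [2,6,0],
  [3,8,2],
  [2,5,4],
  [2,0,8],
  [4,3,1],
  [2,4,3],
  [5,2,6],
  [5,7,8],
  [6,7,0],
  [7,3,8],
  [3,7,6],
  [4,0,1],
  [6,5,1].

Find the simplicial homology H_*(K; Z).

H_0 ≅ Z,  H_1 ≅ Z^2,  H_2 ≅ Z.

Fix the vertex order 0 < 1 < 2 < 3 < 4 < 5 < 6 < 7 < 8 and write every simplex with vertices in increasing order. Then dim K = 2 and the simplices of K are:

  0-simplices (9): [0], [1], [2], [3], [4], [5], [6], [7], [8]
  1-simplices (27): (27 of them)
  2-simplices (18): [0,1,4], [0,1,8], [0,2,6], [0,2,8], [0,4,7], [0,6,7], [1,3,4], [1,3,6], [1,5,6], [1,5,8], [2,3,4], [2,3,8], [2,4,5], [2,5,6], [3,6,7], [3,7,8], [4,5,7], [5,7,8]

giving chain groups C_0 ≅ Z^9, C_1 ≅ Z^27, C_2 ≅ Z^18.

The boundary map ∂_1: C_1 → C_0 sends each edge [p,q] (with p < q) to q − p.
The resulting 9×27 matrix has rank 8, and its Smith normal form has invariant factors (1,1,1,1,1,1,1,1).

The boundary map ∂_2: C_2 → C_1 acts by ∂[p,q,r] = [q,r] − [p,r] + [p,q]. For instance
  ∂[0,2,8] = [2,8] − [0,8] + [0,2],
  ∂[0,1,8] = [1,8] − [0,8] + [0,1].
This gives a 27×18 integer matrix of rank 17; reducing to Smith normal form yields diagonal entries (1,1,1,1,1,1,1,1,1,1,1,1,1,1,1,1,1).

Reading off H_k = ker ∂_k / im ∂_{k+1}:

  H_0: rank C_0 − rank ∂_1 = 9 − 8 = 1, and the invariant factors of ∂_1 are all 1, so H_0 = Z.
  H_1: rank ker ∂_1 − rank ∂_2 = (27 − 8) − 17 = 2, and the invariant factors of ∂_2 are all 1, so H_1 = Z^2.
  H_2: rank ker ∂_2 − rank ∂_3 = (18 − 17) − 0 = 1, and there is no ∂_3, so H_2 = Z.

As a check, the Euler characteristic is 9 − 27 + 18 = 0, which agrees with 1 − 2 + 1 = 0.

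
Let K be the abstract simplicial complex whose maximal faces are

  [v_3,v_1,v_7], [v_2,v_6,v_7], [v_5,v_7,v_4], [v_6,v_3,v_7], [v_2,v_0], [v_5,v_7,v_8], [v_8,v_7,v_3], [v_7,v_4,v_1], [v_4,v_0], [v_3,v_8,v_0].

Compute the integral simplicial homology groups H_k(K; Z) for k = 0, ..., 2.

H_0 = Z,  H_1 = Z^2,  H_2 = 0.

Fix the vertex order v_0 < v_1 < v_2 < v_3 < v_4 < v_5 < v_6 < v_7 < v_8 and write every simplex with vertices in increasing order. Then dim K = 2 and the simplices of K are:

  0-simplices (9): [v_0], [v_1], [v_2], [v_3], [v_4], [v_5], [v_6], [v_7], [v_8]
  1-simplices (18): (18 of them)
  2-simplices (8): [v_0,v_3,v_8], [v_1,v_3,v_7], [v_1,v_4,v_7], [v_2,v_6,v_7], [v_3,v_6,v_7], [v_3,v_7,v_8], [v_4,v_5,v_7], [v_5,v_7,v_8]

giving chain groups C_0 ≅ Z^9, C_1 ≅ Z^18, C_2 ≅ Z^8.

∂_1: C_1 → C_0 sends each edge [p,q] (with p < q) to q − p. For instance
  ∂[v_7,v_8] = [v_8] − [v_7].
The resulting 9×18 matrix has rank 8, and its Smith normal form has invariant factors (1,1,1,1,1,1,1,1).

Boundary ∂_2: C_2 → C_1 sends each 2-simplex [p,q,r] to [q,r] − [p,r] + [p,q]. For instance
  ∂[v_3,v_7,v_8] = [v_7,v_8] − [v_3,v_8] + [v_3,v_7],
  ∂[v_1,v_3,v_7] = [v_3,v_7] − [v_1,v_7] + [v_1,v_3].
The 18×8 boundary matrix has rank 8 and Smith normal form diag(1,1,1,1,1,1,1,1).

Now H_k = ker ∂_k / im ∂_{k+1}, so:

  H_0: rank C_0 − rank ∂_1 = 9 − 8 = 1, and the invariant factors of ∂_1 are all 1, so H_0 ≅ Z.
  H_1: rank ker ∂_1 − rank ∂_2 = (18 − 8) − 8 = 2, and the invariant factors of ∂_2 are all 1, so H_1 ≅ Z^2.
  H_2: rank ker ∂_2 − rank ∂_3 = (8 − 8) − 0 = 0, and there is no ∂_3, so H_2 ≅ 0.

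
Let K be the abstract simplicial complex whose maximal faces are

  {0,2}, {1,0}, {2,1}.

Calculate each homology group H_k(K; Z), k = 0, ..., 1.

Take the total order 0 < 1 < 2 on the vertex set. Then K (dimension 1) consists of the simplices:

  0-simplices (3): [0], [1], [2]
  1-simplices (3): [0,1], [0,2], [1,2]

so the chain groups are C_0 ≅ Z^3, C_1 ≅ Z^3.

∂_1: C_1 → C_0 maps an edge to its endpoints' difference, ∂[p,q] = q − p. For instance
  ∂[0,2] = [2] − [0].
The 3×3 boundary matrix has rank 2 and Smith normal form diag(1,1).

Now H_k = ker ∂_k / im ∂_{k+1}, so:

  H_0: rank C_0 − rank ∂_1 = 3 − 2 = 1, and the invariant factors of ∂_1 are all 1, so H_0 = Z.
  H_1: rank ker ∂_1 − rank ∂_2 = (3 − 2) − 0 = 1, and there is no ∂_2, so H_1 = Z.

H_0 ≅ Z,  H_1 ≅ Z.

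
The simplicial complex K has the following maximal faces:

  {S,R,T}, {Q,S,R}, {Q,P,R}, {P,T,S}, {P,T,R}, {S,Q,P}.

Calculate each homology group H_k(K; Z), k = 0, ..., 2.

We work with the vertex ordering P < Q < R < S < T. The simplices of K, each written with vertices in increasing order, are:

  0-simplices (5): P, Q, R, S, T
  1-simplices (9): PQ, PR, PS, PT, QR, QS, RS, RT, ST
  2-simplices (6): PQR, PQS, PRT, PST, QRS, RST

giving chain groups C_0 ≅ Z^5, C_1 ≅ Z^9, C_2 ≅ Z^6.

∂_1: C_1 → C_0 maps an edge to its endpoints' difference, ∂[p,q] = q − p.
The resulting 5×9 matrix has rank 4, and its Smith normal form has invariant factors (1,1,1,1).

Boundary ∂_2: C_2 → C_1 maps a triangle to the signed sum of its edges. For instance
  ∂PQR = QR − PR + PQ,
  ∂PQS = QS − PS + PQ.
As a 9×6 matrix over Z this has rank 5, with invariant factors (1,1,1,1,1).

Reading off H_k = ker ∂_k / im ∂_{k+1}:

  H_0: rank C_0 − rank ∂_1 = 5 − 4 = 1, and the invariant factors of ∂_1 are all 1, so H_0 = Z.
  H_1: rank ker ∂_1 − rank ∂_2 = (9 − 4) − 5 = 0, and the invariant factors of ∂_2 are all 1, so H_1 = 0.
  H_2: rank ker ∂_2 − rank ∂_3 = (6 − 5) − 0 = 1, and there is no ∂_3, so H_2 = Z.

(K is a triangulation of the 2-sphere S^2.)

H_0 ≅ Z,  H_1 = 0,  H_2 ≅ Z.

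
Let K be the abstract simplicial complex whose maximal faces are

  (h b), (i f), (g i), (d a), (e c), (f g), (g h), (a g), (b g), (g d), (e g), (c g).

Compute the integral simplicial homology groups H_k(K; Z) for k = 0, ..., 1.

H_0 = Z,  H_1 = Z^4.

Take the total order a < b < c < d < e < f < g < h < i on the vertex set. Then K (dimension 1) consists of the simplices:

  0-simplices (9): a, b, c, d, e, f, g, h, i
  1-simplices (12): ad, ag, bg, bh, ce, cg, dg, eg, fg, fi, gh, gi

Hence C_0 ≅ Z^9, C_1 ≅ Z^12.

Boundary ∂_1: C_1 → C_0 maps an edge to its endpoints' difference, ∂[p,q] = q − p.
This gives a 9×12 integer matrix of rank 8; reducing to Smith normal form yields diagonal entries (1,1,1,1,1,1,1,1).

Reading off H_k = ker ∂_k / im ∂_{k+1}:

  H_0: rank C_0 − rank ∂_1 = 9 − 8 = 1, and the invariant factors of ∂_1 are all 1, so H_0 ≅ Z.
  H_1: rank ker ∂_1 − rank ∂_2 = (12 − 8) − 0 = 4, and there is no ∂_2, so H_1 ≅ Z^4.

(K is a triangulation of a wedge of 4 circles.)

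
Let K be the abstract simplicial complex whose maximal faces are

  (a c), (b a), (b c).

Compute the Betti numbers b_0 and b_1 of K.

K has 3 vertices, 3 edges.
rank ∂_0 = 0, rank ∂_1 = 2 ⇒ b_0 = 3 − 0 − 2 = 1; all invariant factors of ∂_1 are 1 so no torsion. So H_0 = Z.
rank ∂_1 = 2, rank ∂_2 = 0 ⇒ b_1 = 3 − 2 − 0 = 1. So H_1 = Z.

b_0 = 1, b_1 = 1.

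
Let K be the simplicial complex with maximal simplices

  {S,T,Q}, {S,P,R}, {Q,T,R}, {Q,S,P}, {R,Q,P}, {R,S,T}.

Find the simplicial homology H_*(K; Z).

Take the total order P < Q < R < S < T on the vertex set. Then K (dimension 2) consists of the simplices:

  0-simplices (5): P, Q, R, S, T
  1-simplices (9): PQ, PR, PS, QR, QS, QT, RS, RT, ST
  2-simplices (6): PQR, PQS, PRS, QRT, QST, RST

so the chain groups are C_0 ≅ Z^5, C_1 ≅ Z^9, C_2 ≅ Z^6.

∂_1: C_1 → C_0 sends each edge [p,q] (with p < q) to q − p. For instance
  ∂ST = T − S.
The 5×9 boundary matrix has rank 4 and Smith normal form diag(1,1,1,1).

Boundary ∂_2: C_2 → C_1 acts by ∂[p,q,r] = [q,r] − [p,r] + [p,q]. For instance
  ∂PQS = QS − PS + PQ,
  ∂RST = ST − RT + RS.
The 9×6 boundary matrix has rank 5 and Smith normal form diag(1,1,1,1,1).

Now H_k = ker ∂_k / im ∂_{k+1}, so:

  H_0: rank C_0 − rank ∂_1 = 5 − 4 = 1, and the invariant factors of ∂_1 are all 1, so H_0 = Z.
  H_1: rank ker ∂_1 − rank ∂_2 = (9 − 4) − 5 = 0, and the invariant factors of ∂_2 are all 1, so H_1 = 0.
  H_2: rank ker ∂_2 − rank ∂_3 = (6 − 5) − 0 = 1, and there is no ∂_3, so H_2 = Z.

As a check, the Euler characteristic is 5 − 9 + 6 = 2, which agrees with 1 − 0 + 1 = 2.

H_0 = Z,  H_1 = 0,  H_2 = Z.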